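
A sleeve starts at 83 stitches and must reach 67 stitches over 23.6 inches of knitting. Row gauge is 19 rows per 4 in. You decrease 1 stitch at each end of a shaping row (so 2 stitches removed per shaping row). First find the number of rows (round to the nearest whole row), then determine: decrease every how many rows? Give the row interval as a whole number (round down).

Decrease every 14th row.

Rows = 23.6 × 4.75 = 112.1 → 112 rows.
Stitches to remove: 16 → 8 shaping rows (at 2 st each).
112 / 8 = 14.00 → every 14 rows.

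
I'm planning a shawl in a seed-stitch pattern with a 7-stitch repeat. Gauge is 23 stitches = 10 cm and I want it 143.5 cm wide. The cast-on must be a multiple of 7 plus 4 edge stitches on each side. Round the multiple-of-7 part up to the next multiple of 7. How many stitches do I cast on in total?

23 / 10 = 2.3 sts per cm.
143.5 × 2.3 = 330.05 sts.
Less 8 edge sts → 322.05 for the repeat.
Next multiple of 7: 329.
Add back 8 edge sts → 337.

337 stitches.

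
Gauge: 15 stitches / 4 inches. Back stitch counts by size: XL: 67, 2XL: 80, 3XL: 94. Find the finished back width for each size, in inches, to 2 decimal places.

15/4 = 3.75 sts per in.
XL: 67 / 3.75 = 17.867 → 17.87 in.
2XL: 80 / 3.75 = 21.333 → 21.33 in.
3XL: 94 / 3.75 = 25.067 → 25.07 in.

XL 17.87 inches; 2XL 21.33 inches; 3XL 25.07 inches.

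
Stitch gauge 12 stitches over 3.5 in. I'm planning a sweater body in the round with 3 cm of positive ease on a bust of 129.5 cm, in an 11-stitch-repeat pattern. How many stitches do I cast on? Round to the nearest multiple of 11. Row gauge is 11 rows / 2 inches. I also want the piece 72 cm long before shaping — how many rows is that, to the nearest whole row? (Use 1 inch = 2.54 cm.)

Finished = 129.5 + 3 = 132.5 cm.
132.5 cm × 1/2.54 = 52.17 inches.
12/3.5 = 3.429 sts per in; 52.17 × 3.429 = 178.85 sts.
Nearest multiple of 11 → 176.
72 cm = 28.35 inches; × 5.5 = 155.91 → 156 rows.

Cast on 176 stitches; work 156 rows.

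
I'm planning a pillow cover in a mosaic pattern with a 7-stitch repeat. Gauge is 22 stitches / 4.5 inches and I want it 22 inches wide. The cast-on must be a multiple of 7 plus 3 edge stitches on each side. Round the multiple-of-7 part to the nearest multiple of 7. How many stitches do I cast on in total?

111 stitches.

22 / 4.5 = 4.889 sts per inch.
22 × 4.889 = 107.56 sts.
Less 6 edge sts → 101.56 for the repeat.
Nearest multiple of 7: 105.
Add back 6 edge sts → 111.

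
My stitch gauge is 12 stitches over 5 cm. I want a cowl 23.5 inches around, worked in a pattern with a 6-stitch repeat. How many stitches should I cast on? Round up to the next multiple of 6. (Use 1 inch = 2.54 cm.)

23.5 in = 23.5 × 2.54 = 59.69 cm.
12 / 5 = 2.4 sts/cm.
59.69 × 2.4 = 143.26 sts.
→ 144.

CO 144 sts.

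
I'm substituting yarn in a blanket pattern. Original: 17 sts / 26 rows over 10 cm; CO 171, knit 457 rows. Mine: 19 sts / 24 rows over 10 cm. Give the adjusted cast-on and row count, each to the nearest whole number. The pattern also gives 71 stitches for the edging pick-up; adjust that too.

Stitches: 171 × 19/17 = 191.12 → 191.
Rows: 457 × 24/26 = 421.85 → 422.
edging pick-up: 71 × 19/17 = 79.35 → 79.

Cast on 191 stitches; work 422 rows; edging pick-up 79 stitches.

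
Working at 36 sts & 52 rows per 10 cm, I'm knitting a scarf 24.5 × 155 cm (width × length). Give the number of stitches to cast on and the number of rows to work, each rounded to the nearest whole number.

Stitch gauge = 36/10 = 3.6 sts/cm; 24.5 × 3.6 = 88.20 → 88 sts.
Row gauge = 52/10 = 5.2 rows/cm; 155 × 5.2 = 806.00 → 806 rows.

Cast on 88 stitches and work 806 rows.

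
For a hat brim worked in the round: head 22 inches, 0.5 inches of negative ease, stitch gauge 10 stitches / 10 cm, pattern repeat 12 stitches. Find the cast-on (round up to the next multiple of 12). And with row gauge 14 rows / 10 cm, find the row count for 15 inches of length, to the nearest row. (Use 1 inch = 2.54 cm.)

Cast on 60 stitches; work 53 rows.

Finished = 22 − 0.5 = 21.5 inches.
21.5 inches × 2.54 = 54.61 cm.
10/10 = 1 sts per cm; 54.61 × 1 = 54.61 sts.
Next multiple of 12 → 60.
15 inches = 38.10 cm; × 1.4 = 53.34 → 53 rows.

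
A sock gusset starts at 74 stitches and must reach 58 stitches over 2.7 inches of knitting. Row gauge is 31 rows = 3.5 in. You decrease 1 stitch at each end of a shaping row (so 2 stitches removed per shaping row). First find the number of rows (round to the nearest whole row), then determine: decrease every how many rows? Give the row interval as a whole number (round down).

Rows = 2.7 × 8.857 = 23.9 → 24 rows.
Stitches to remove: 16 → 8 shaping rows (at 2 st each).
24 / 8 = 3.00 → every 3 rows.

Decrease every 3rd row.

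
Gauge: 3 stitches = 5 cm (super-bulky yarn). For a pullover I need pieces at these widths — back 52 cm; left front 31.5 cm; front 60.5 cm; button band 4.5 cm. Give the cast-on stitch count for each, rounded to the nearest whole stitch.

Rate = 3/5 = 0.6 sts per cm.
back: 52 × 0.6 = 31.20 → 31.
left front: 31.5 × 0.6 = 18.90 → 19.
front: 60.5 × 0.6 = 36.30 → 36.
button band: 4.5 × 0.6 = 2.70 → 3.

back 31; left front 19; front 36; button band 3.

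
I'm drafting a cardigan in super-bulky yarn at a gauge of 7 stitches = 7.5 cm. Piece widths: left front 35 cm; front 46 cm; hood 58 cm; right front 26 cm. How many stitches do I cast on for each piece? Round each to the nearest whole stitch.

left front 33; front 43; hood 54; right front 24.

Rate = 7/7.5 = 0.933 sts per cm.
left front: 35 × 0.933 = 32.67 → 33.
front: 46 × 0.933 = 42.93 → 43.
hood: 58 × 0.933 = 54.13 → 54.
right front: 26 × 0.933 = 24.27 → 24.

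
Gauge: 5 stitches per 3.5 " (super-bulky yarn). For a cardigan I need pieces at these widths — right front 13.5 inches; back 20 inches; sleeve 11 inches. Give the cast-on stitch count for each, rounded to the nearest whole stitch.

right front 19; back 29; sleeve 16.

Rate = 5/3.5 = 1.429 sts per in.
right front: 13.5 × 1.429 = 19.29 → 19.
back: 20 × 1.429 = 28.57 → 29.
sleeve: 11 × 1.429 = 15.71 → 16.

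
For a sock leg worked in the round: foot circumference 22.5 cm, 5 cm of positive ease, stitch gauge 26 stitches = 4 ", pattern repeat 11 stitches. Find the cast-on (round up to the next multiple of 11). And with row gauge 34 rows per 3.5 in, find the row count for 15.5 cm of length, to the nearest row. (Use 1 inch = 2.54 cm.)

Cast on 77 stitches; work 59 rows.

Finished = 22.5 + 5 = 27.5 cm.
27.5 cm × 1/2.54 = 10.83 inches.
26/4 = 6.5 sts per in; 10.83 × 6.5 = 70.37 sts.
Next multiple of 11 → 77.
15.5 cm = 6.10 inches; × 9.714 = 59.28 → 59 rows.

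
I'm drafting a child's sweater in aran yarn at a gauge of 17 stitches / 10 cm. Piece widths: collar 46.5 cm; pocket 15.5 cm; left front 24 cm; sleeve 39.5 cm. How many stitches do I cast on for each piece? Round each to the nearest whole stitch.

collar 79; pocket 26; left front 41; sleeve 67.

Rate = 17/10 = 1.7 sts per cm.
collar: 46.5 × 1.7 = 79.05 → 79.
pocket: 15.5 × 1.7 = 26.35 → 26.
left front: 24 × 1.7 = 40.80 → 41.
sleeve: 39.5 × 1.7 = 67.15 → 67.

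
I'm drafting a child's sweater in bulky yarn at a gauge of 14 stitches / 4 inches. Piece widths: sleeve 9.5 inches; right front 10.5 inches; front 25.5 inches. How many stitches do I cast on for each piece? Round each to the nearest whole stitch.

Rate = 14/4 = 3.5 sts per in.
sleeve: 9.5 × 3.5 = 33.25 → 33.
right front: 10.5 × 3.5 = 36.75 → 37.
front: 25.5 × 3.5 = 89.25 → 89.

sleeve 33; right front 37; front 89.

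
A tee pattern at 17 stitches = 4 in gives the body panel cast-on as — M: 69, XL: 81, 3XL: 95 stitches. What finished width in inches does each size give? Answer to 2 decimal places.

M 16.24 inches; XL 19.06 inches; 3XL 22.35 inches.

17/4 = 4.25 sts per in.
M: 69 / 4.25 = 16.235 → 16.24 in.
XL: 81 / 4.25 = 19.059 → 19.06 in.
3XL: 95 / 4.25 = 22.353 → 22.35 in.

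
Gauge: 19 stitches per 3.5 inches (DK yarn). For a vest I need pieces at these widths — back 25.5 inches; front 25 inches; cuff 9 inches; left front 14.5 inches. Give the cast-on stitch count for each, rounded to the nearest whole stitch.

back 138; front 136; cuff 49; left front 79.

Rate = 19/3.5 = 5.429 sts per in.
back: 25.5 × 5.429 = 138.43 → 138.
front: 25 × 5.429 = 135.71 → 136.
cuff: 9 × 5.429 = 48.86 → 49.
left front: 14.5 × 5.429 = 78.71 → 79.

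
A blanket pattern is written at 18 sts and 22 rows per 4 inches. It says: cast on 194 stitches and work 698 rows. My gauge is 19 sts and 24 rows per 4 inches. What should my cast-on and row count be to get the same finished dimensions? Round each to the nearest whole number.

Cast on 205 stitches; work 761 rows.

Stitches: 194 × 19/18 = 204.78 → 205.
Rows: 698 × 24/22 = 761.45 → 761.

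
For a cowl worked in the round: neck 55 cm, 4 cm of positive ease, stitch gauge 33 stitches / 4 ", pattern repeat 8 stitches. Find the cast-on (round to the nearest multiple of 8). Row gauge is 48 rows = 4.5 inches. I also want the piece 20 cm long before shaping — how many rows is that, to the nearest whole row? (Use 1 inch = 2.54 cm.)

Cast on 192 stitches; work 84 rows.

Finished = 55 + 4 = 59 cm.
59 cm × 1/2.54 = 23.23 inches.
33/4 = 8.25 sts per in; 23.23 × 8.25 = 191.63 sts.
Nearest multiple of 8 → 192.
20 cm = 7.87 inches; × 10.667 = 83.99 → 84 rows.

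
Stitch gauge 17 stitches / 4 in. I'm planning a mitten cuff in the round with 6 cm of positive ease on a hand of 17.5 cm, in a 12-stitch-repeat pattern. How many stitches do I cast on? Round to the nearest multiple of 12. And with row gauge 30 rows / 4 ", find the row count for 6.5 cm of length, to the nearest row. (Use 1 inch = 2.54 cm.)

Cast on 36 stitches; work 19 rows.

Finished = 17.5 + 6 = 23.5 cm.
23.5 cm × 1/2.54 = 9.25 inches.
17/4 = 4.25 sts per in; 9.25 × 4.25 = 39.32 sts.
Nearest multiple of 12 → 36.
6.5 cm = 2.56 inches; × 7.5 = 19.19 → 19 rows.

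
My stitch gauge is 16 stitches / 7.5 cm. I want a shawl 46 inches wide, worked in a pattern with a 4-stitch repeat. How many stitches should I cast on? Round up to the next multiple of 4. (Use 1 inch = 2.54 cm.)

252 stitches.

46 in = 46 × 2.54 = 116.84 cm.
16 / 7.5 = 2.133 sts/cm.
116.84 × 2.133 = 249.26 sts.
→ 252.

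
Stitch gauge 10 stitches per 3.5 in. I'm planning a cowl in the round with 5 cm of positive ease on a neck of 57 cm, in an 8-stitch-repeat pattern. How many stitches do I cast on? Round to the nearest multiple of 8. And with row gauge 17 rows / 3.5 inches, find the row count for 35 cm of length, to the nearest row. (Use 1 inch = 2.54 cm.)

Finished = 57 + 5 = 62 cm.
62 cm × 1/2.54 = 24.41 inches.
10/3.5 = 2.857 sts per in; 24.41 × 2.857 = 69.74 sts.
Nearest multiple of 8 → 72.
35 cm = 13.78 inches; × 4.857 = 66.93 → 67 rows.

Cast on 72 stitches; work 67 rows.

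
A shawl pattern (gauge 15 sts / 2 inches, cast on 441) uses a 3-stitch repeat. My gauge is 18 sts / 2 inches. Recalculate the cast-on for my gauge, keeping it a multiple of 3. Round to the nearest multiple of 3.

441 × 18 / 15 = 529.20.
Nearest multiple of 3: 528.

Cast on 528 stitches.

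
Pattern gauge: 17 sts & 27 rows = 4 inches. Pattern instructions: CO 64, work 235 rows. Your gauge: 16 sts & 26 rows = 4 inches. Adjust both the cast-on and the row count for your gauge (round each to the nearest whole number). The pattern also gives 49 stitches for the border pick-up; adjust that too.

Cast on 60 stitches; work 226 rows; border pick-up 46 stitches.

Stitches: 64 × 16/17 = 60.24 → 60.
Rows: 235 × 26/27 = 226.30 → 226.
border pick-up: 49 × 16/17 = 46.12 → 46.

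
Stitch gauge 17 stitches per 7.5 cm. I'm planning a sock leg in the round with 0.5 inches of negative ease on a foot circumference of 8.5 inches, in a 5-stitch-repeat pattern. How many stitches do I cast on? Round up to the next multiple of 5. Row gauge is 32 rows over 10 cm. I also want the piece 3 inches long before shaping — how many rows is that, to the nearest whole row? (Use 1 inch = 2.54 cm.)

Finished = 8.5 − 0.5 = 8 inches.
8 inches × 2.54 = 20.32 cm.
17/7.5 = 2.267 sts per cm; 20.32 × 2.267 = 46.06 sts.
Next multiple of 5 → 50.
3 inches = 7.62 cm; × 3.2 = 24.38 → 24 rows.

Cast on 50 stitches; work 24 rows.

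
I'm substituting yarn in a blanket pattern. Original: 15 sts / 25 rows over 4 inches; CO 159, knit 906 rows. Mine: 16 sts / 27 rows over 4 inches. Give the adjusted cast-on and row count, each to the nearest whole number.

Stitches: 159 × 16/15 = 169.60 → 170.
Rows: 906 × 27/25 = 978.48 → 978.

Cast on 170 stitches; work 978 rows.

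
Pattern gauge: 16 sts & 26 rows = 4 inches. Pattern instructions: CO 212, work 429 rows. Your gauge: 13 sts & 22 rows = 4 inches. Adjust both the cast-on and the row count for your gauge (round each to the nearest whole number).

Cast on 172 stitches; work 363 rows.

Stitches: 212 × 13/16 = 172.25 → 172.
Rows: 429 × 22/26 = 363.00 → 363.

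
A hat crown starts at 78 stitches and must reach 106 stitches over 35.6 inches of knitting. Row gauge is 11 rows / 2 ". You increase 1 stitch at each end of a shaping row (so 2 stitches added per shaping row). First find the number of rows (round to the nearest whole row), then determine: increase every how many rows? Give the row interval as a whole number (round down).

Rows = 35.6 × 5.5 = 195.8 → 196 rows.
Stitches to add: 28 → 14 shaping rows (at 2 st each).
196 / 14 = 14.00 → every 14 rows.

Increase every 14th row.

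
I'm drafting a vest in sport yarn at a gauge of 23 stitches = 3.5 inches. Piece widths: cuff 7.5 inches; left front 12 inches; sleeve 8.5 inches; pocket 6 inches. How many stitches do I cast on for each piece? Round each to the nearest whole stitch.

cuff 49; left front 79; sleeve 56; pocket 39.

Rate = 23/3.5 = 6.571 sts per in.
cuff: 7.5 × 6.571 = 49.29 → 49.
left front: 12 × 6.571 = 78.86 → 79.
sleeve: 8.5 × 6.571 = 55.86 → 56.
pocket: 6 × 6.571 = 39.43 → 39.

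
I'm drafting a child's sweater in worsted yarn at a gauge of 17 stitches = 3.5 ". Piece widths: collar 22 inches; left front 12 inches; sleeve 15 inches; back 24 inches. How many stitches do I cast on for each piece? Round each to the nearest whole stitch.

Rate = 17/3.5 = 4.857 sts per in.
collar: 22 × 4.857 = 106.86 → 107.
left front: 12 × 4.857 = 58.29 → 58.
sleeve: 15 × 4.857 = 72.86 → 73.
back: 24 × 4.857 = 116.57 → 117.

collar 107; left front 58; sleeve 73; back 117.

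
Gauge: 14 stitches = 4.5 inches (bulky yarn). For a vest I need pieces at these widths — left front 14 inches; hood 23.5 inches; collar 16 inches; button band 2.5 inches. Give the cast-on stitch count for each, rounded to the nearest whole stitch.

Rate = 14/4.5 = 3.111 sts per in.
left front: 14 × 3.111 = 43.56 → 44.
hood: 23.5 × 3.111 = 73.11 → 73.
collar: 16 × 3.111 = 49.78 → 50.
button band: 2.5 × 3.111 = 7.78 → 8.

left front 44; hood 73; collar 50; button band 8.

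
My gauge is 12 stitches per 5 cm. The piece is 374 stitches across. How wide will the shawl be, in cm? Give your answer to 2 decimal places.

12 stitches / 5 cm = 2.4 stitches per cm.
374 / 2.4 = 155.833 cm.

155.83 cm.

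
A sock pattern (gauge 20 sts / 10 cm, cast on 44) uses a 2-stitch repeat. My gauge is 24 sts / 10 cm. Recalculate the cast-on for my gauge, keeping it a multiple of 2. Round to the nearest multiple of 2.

CO 52 sts.

44 × 24 / 20 = 52.80.
Nearest multiple of 2: 52.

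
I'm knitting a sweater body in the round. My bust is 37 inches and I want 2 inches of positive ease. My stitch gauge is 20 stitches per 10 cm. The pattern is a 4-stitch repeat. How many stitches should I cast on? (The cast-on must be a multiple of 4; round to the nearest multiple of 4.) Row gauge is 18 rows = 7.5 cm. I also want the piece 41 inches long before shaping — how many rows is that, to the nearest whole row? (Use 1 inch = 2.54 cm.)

Finished = 37 + 2 = 39 inches.
39 inches × 2.54 = 99.06 cm.
20/10 = 2 sts per cm; 99.06 × 2 = 198.12 sts.
Nearest multiple of 4 → 200.
41 inches = 104.14 cm; × 2.4 = 249.94 → 250 rows.

Cast on 200 stitches; work 250 rows.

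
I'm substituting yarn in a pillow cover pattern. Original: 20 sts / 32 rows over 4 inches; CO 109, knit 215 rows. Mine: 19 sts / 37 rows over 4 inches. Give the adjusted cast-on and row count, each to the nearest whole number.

Stitches: 109 × 19/20 = 103.55 → 104.
Rows: 215 × 37/32 = 248.59 → 249.

Cast on 104 stitches; work 249 rows.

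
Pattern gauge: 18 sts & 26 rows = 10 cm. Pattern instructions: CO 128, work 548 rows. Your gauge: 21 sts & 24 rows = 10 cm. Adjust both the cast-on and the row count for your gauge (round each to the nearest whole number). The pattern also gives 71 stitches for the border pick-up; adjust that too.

Stitches: 128 × 21/18 = 149.33 → 149.
Rows: 548 × 24/26 = 505.85 → 506.
border pick-up: 71 × 21/18 = 82.83 → 83.

Cast on 149 stitches; work 506 rows; border pick-up 83 stitches.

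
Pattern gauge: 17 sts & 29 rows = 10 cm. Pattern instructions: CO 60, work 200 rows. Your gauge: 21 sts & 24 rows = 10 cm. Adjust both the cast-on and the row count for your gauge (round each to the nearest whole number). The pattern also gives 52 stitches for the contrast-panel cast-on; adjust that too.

Cast on 74 stitches; work 166 rows; contrast-panel cast-on 64 stitches.

Stitches: 60 × 21/17 = 74.12 → 74.
Rows: 200 × 24/29 = 165.52 → 166.
contrast-panel cast-on: 52 × 21/17 = 64.24 → 64.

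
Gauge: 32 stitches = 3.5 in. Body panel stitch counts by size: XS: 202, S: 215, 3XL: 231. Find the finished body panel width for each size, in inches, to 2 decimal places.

XS 22.09 inches; S 23.52 inches; 3XL 25.27 inches.

32/3.5 = 9.143 sts per in.
XS: 202 / 9.143 = 22.094 → 22.09 in.
S: 215 / 9.143 = 23.516 → 23.52 in.
3XL: 231 / 9.143 = 25.266 → 25.27 in.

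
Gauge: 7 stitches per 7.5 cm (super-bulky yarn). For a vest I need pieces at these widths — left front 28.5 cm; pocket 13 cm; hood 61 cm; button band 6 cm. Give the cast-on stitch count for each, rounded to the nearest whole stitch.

Rate = 7/7.5 = 0.933 sts per cm.
left front: 28.5 × 0.933 = 26.60 → 27.
pocket: 13 × 0.933 = 12.13 → 12.
hood: 61 × 0.933 = 56.93 → 57.
button band: 6 × 0.933 = 5.60 → 6.

left front 27; pocket 12; hood 57; button band 6.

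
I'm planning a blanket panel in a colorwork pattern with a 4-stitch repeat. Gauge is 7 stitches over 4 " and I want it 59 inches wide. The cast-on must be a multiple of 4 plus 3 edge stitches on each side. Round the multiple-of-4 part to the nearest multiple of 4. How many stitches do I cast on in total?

7 / 4 = 1.75 sts per inch.
59 × 1.75 = 103.25 sts.
Less 6 edge sts → 97.25 for the repeat.
Nearest multiple of 4: 96.
Add back 6 edge sts → 102.

102 stitches.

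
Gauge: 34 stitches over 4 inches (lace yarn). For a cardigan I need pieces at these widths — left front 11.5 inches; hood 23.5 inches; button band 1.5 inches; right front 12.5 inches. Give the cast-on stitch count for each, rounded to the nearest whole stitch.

Rate = 34/4 = 8.5 sts per in.
left front: 11.5 × 8.5 = 97.75 → 98.
hood: 23.5 × 8.5 = 199.75 → 200.
button band: 1.5 × 8.5 = 12.75 → 13.
right front: 12.5 × 8.5 = 106.25 → 106.

left front 98; hood 200; button band 13; right front 106.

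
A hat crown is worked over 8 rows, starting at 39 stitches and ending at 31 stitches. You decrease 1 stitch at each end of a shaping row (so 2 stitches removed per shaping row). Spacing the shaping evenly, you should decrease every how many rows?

Stitches to remove: |31 − 39| = 8.
Shaping rows needed: 8 / 2 = 4.
8 rows / 4 = every 2 rows.

Decrease every 2nd row.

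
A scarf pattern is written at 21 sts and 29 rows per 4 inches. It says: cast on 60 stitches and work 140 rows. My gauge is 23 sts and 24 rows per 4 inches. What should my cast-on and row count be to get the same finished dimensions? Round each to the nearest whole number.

Cast on 66 stitches; work 116 rows.

Stitches: 60 × 23/21 = 65.71 → 66.
Rows: 140 × 24/29 = 115.86 → 116.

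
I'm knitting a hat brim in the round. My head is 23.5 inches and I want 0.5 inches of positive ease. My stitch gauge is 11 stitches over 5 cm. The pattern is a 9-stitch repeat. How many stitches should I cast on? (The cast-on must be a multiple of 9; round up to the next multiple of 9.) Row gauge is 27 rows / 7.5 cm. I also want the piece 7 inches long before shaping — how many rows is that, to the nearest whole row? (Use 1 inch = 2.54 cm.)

Finished = 23.5 + 0.5 = 24 inches.
24 inches × 2.54 = 60.96 cm.
11/5 = 2.2 sts per cm; 60.96 × 2.2 = 134.11 sts.
Next multiple of 9 → 135.
7 inches = 17.78 cm; × 3.6 = 64.01 → 64 rows.

Cast on 135 stitches; work 64 rows.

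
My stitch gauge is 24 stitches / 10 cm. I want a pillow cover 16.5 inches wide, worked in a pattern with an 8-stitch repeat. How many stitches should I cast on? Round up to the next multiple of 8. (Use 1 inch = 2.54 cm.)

16.5 in = 16.5 × 2.54 = 41.91 cm.
24 / 10 = 2.4 sts/cm.
41.91 × 2.4 = 100.58 sts.
→ 104.

104 stitches.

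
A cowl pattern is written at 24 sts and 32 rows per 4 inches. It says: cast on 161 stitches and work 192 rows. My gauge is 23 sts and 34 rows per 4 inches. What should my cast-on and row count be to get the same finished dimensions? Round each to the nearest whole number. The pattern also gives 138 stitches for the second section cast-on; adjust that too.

Stitches: 161 × 23/24 = 154.29 → 154.
Rows: 192 × 34/32 = 204.00 → 204.
second section cast-on: 138 × 23/24 = 132.25 → 132.

Cast on 154 stitches; work 204 rows; second section cast-on 132 stitches.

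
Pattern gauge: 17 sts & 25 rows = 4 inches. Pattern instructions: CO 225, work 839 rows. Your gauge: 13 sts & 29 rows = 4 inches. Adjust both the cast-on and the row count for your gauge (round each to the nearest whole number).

Cast on 172 stitches; work 973 rows.

Stitches: 225 × 13/17 = 172.06 → 172.
Rows: 839 × 29/25 = 973.24 → 973.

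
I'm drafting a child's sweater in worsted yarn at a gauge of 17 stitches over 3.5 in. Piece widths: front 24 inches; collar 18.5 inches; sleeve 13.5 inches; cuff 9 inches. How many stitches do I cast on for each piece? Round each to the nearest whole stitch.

front 117; collar 90; sleeve 66; cuff 44.

Rate = 17/3.5 = 4.857 sts per in.
front: 24 × 4.857 = 116.57 → 117.
collar: 18.5 × 4.857 = 89.86 → 90.
sleeve: 13.5 × 4.857 = 65.57 → 66.
cuff: 9 × 4.857 = 43.71 → 44.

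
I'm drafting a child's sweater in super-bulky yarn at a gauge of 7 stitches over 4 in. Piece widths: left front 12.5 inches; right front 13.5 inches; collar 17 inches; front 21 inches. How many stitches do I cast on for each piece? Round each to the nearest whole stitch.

left front 22; right front 24; collar 30; front 37.

Rate = 7/4 = 1.75 sts per in.
left front: 12.5 × 1.75 = 21.88 → 22.
right front: 13.5 × 1.75 = 23.62 → 24.
collar: 17 × 1.75 = 29.75 → 30.
front: 21 × 1.75 = 36.75 → 37.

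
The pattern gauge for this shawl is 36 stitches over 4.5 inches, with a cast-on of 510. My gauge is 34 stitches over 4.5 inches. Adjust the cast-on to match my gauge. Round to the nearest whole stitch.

Scale factor = 34 / 36 = 0.944.
510 × 34 / 36 = 481.67 sts.
→ 482 sts.

482 stitches.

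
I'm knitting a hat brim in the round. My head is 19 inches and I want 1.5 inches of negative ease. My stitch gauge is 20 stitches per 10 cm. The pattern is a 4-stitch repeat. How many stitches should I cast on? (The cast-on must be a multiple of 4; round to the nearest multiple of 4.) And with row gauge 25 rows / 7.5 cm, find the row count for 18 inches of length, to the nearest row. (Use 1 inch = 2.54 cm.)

Finished = 19 − 1.5 = 17.5 inches.
17.5 inches × 2.54 = 44.45 cm.
20/10 = 2 sts per cm; 44.45 × 2 = 88.90 sts.
Nearest multiple of 4 → 88.
18 inches = 45.72 cm; × 3.333 = 152.40 → 152 rows.

Cast on 88 stitches; work 152 rows.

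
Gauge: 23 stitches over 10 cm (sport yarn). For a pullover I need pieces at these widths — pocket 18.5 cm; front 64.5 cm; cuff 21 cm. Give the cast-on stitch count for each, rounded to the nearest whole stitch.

pocket 43; front 148; cuff 48.

Rate = 23/10 = 2.3 sts per cm.
pocket: 18.5 × 2.3 = 42.55 → 43.
front: 64.5 × 2.3 = 148.35 → 148.
cuff: 21 × 2.3 = 48.30 → 48.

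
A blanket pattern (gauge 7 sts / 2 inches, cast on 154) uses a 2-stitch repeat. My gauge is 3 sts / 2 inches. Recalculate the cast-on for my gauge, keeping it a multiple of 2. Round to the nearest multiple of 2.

154 × 3 / 7 = 66.00.
Nearest multiple of 2: 66.

CO 66 sts.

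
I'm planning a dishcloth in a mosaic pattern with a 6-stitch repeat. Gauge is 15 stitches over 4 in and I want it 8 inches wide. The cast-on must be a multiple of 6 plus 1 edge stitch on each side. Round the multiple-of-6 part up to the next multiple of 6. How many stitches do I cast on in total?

CO 32 sts.

15 / 4 = 3.75 sts per inch.
8 × 3.75 = 30.00 sts.
Less 2 edge sts → 28.00 for the repeat.
Next multiple of 6: 30.
Add back 2 edge sts → 32.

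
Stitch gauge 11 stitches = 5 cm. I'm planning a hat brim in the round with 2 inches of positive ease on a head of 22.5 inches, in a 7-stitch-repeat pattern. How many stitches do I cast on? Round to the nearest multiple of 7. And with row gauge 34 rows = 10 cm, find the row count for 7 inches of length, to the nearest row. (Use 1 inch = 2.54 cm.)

Cast on 140 stitches; work 60 rows.

Finished = 22.5 + 2 = 24.5 inches.
24.5 inches × 2.54 = 62.23 cm.
11/5 = 2.2 sts per cm; 62.23 × 2.2 = 136.91 sts.
Nearest multiple of 7 → 140.
7 inches = 17.78 cm; × 3.4 = 60.45 → 60 rows.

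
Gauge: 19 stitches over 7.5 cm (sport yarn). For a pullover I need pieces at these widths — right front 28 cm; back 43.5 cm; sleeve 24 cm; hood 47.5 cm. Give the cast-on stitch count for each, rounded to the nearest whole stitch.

right front 71; back 110; sleeve 61; hood 120.

Rate = 19/7.5 = 2.533 sts per cm.
right front: 28 × 2.533 = 70.93 → 71.
back: 43.5 × 2.533 = 110.20 → 110.
sleeve: 24 × 2.533 = 60.80 → 61.
hood: 47.5 × 2.533 = 120.33 → 120.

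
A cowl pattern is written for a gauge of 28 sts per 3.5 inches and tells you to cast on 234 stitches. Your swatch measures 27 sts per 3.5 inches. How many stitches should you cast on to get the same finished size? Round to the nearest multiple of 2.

CO 226 sts.

Scale factor = 27 / 28 = 0.964.
234 × 27 / 28 = 225.64 sts.
→ 226 sts.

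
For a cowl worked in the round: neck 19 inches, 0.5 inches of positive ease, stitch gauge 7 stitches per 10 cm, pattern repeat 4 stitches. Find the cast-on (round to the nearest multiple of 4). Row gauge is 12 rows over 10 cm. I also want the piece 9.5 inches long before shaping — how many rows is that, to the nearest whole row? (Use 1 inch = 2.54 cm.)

Finished = 19 + 0.5 = 19.5 inches.
19.5 inches × 2.54 = 49.53 cm.
7/10 = 0.7 sts per cm; 49.53 × 0.7 = 34.67 sts.
Nearest multiple of 4 → 36.
9.5 inches = 24.13 cm; × 1.2 = 28.96 → 29 rows.

Cast on 36 stitches; work 29 rows.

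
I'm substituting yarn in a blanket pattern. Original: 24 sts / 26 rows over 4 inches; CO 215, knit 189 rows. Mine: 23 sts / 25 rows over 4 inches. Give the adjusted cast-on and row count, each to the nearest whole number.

Stitches: 215 × 23/24 = 206.04 → 206.
Rows: 189 × 25/26 = 181.73 → 182.

Cast on 206 stitches; work 182 rows.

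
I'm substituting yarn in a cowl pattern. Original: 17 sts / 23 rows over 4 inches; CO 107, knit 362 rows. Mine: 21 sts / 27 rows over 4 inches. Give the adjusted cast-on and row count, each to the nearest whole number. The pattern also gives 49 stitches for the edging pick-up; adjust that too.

Cast on 132 stitches; work 425 rows; edging pick-up 61 stitches.

Stitches: 107 × 21/17 = 132.18 → 132.
Rows: 362 × 27/23 = 424.96 → 425.
edging pick-up: 49 × 21/17 = 60.53 → 61.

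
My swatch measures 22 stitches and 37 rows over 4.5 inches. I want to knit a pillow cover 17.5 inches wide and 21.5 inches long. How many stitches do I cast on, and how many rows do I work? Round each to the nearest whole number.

Cast on 86 stitches and work 177 rows.

Stitch gauge = 22/4.5 = 4.889 sts/in; 17.5 × 4.889 = 85.56 → 86 sts.
Row gauge = 37/4.5 = 8.222 rows/in; 21.5 × 8.222 = 176.78 → 177 rows.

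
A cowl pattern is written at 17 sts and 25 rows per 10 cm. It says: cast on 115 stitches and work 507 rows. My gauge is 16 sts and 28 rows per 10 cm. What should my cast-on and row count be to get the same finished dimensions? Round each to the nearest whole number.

Stitches: 115 × 16/17 = 108.24 → 108.
Rows: 507 × 28/25 = 567.84 → 568.

Cast on 108 stitches; work 568 rows.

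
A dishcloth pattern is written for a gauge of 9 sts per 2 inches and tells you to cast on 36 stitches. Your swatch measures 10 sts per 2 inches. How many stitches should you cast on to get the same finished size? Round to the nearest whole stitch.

CO 40 sts.

Scale factor = 10 / 9 = 1.111.
36 × 10 / 9 = 40.00 sts.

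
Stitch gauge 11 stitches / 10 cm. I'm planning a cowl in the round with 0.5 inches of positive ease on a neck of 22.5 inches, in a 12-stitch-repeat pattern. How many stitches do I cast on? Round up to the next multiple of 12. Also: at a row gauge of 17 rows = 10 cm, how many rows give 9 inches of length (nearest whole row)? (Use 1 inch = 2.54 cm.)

Cast on 72 stitches; work 39 rows.

Finished = 22.5 + 0.5 = 23 inches.
23 inches × 2.54 = 58.42 cm.
11/10 = 1.1 sts per cm; 58.42 × 1.1 = 64.26 sts.
Next multiple of 12 → 72.
9 inches = 22.86 cm; × 1.7 = 38.86 → 39 rows.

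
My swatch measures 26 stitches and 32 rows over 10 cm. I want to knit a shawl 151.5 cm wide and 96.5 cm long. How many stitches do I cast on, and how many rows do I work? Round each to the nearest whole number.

Cast on 394 stitches and work 309 rows.

Stitch gauge = 26/10 = 2.6 sts/cm; 151.5 × 2.6 = 393.90 → 394 sts.
Row gauge = 32/10 = 3.2 rows/cm; 96.5 × 3.2 = 308.80 → 309 rows.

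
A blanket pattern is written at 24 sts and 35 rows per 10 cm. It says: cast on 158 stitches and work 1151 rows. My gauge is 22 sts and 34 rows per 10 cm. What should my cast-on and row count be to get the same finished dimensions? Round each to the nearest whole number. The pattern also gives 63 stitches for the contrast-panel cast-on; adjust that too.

Stitches: 158 × 22/24 = 144.83 → 145.
Rows: 1151 × 34/35 = 1118.11 → 1118.
contrast-panel cast-on: 63 × 22/24 = 57.75 → 58.

Cast on 145 stitches; work 1118 rows; contrast-panel cast-on 58 stitches.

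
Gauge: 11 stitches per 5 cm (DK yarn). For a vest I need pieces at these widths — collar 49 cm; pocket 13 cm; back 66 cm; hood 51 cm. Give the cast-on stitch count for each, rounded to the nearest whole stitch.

Rate = 11/5 = 2.2 sts per cm.
collar: 49 × 2.2 = 107.80 → 108.
pocket: 13 × 2.2 = 28.60 → 29.
back: 66 × 2.2 = 145.20 → 145.
hood: 51 × 2.2 = 112.20 → 112.

collar 108; pocket 29; back 145; hood 112.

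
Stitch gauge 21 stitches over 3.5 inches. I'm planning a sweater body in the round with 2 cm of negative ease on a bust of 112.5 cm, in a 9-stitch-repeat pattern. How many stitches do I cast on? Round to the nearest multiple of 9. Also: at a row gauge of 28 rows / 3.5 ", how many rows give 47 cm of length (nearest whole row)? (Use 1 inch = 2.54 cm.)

Cast on 261 stitches; work 148 rows.

Finished = 112.5 − 2 = 110.5 cm.
110.5 cm × 1/2.54 = 43.50 inches.
21/3.5 = 6 sts per in; 43.50 × 6 = 261.02 sts.
Nearest multiple of 9 → 261.
47 cm = 18.50 inches; × 8 = 148.03 → 148 rows.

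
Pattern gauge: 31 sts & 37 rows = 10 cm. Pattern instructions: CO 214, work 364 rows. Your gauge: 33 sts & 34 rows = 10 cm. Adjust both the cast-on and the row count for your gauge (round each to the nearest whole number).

Cast on 228 stitches; work 334 rows.

Stitches: 214 × 33/31 = 227.81 → 228.
Rows: 364 × 34/37 = 334.49 → 334.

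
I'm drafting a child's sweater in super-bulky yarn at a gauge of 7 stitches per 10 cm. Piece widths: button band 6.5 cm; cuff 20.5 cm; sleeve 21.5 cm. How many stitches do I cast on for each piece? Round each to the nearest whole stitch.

button band 5; cuff 14; sleeve 15.

Rate = 7/10 = 0.7 sts per cm.
button band: 6.5 × 0.7 = 4.55 → 5.
cuff: 20.5 × 0.7 = 14.35 → 14.
sleeve: 21.5 × 0.7 = 15.05 → 15.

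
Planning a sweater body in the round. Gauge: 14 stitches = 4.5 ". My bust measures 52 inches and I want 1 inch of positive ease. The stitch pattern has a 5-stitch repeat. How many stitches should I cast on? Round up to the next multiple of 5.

Finished = 52 + 1 = 53 inches.
14 / 4.5 = 3.111 sts/in.
53 × 3.111 = 164.89 sts.
Next multiple of 5: 165.

165 stitches.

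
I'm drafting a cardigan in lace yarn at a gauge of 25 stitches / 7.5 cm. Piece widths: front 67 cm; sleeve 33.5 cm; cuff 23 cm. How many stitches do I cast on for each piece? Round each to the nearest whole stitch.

Rate = 25/7.5 = 3.333 sts per cm.
front: 67 × 3.333 = 223.33 → 223.
sleeve: 33.5 × 3.333 = 111.67 → 112.
cuff: 23 × 3.333 = 76.67 → 77.

front 223; sleeve 112; cuff 77.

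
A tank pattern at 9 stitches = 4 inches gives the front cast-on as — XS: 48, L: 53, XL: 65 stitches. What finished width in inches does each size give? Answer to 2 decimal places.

9/4 = 2.25 sts per in.
XS: 48 / 2.25 = 21.333 → 21.33 in.
L: 53 / 2.25 = 23.556 → 23.56 in.
XL: 65 / 2.25 = 28.889 → 28.89 in.

XS 21.33 inches; L 23.56 inches; XL 28.89 inches.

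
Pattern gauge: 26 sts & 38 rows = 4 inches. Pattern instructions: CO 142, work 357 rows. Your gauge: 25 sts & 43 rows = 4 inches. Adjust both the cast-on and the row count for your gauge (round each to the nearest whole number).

Cast on 137 stitches; work 404 rows.

Stitches: 142 × 25/26 = 136.54 → 137.
Rows: 357 × 43/38 = 403.97 → 404.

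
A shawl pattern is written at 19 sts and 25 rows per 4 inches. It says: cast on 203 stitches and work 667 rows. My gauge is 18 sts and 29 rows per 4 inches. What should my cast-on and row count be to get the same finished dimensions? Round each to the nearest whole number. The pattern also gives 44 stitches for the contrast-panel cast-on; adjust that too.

Stitches: 203 × 18/19 = 192.32 → 192.
Rows: 667 × 29/25 = 773.72 → 774.
contrast-panel cast-on: 44 × 18/19 = 41.68 → 42.

Cast on 192 stitches; work 774 rows; contrast-panel cast-on 42 stitches.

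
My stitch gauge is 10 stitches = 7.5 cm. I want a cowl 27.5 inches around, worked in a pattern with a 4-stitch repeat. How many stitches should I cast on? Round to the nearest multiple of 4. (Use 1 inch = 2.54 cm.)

27.5 in = 27.5 × 2.54 = 69.85 cm.
10 / 7.5 = 1.333 sts/cm.
69.85 × 1.333 = 93.13 sts.
→ 92.

92 stitches.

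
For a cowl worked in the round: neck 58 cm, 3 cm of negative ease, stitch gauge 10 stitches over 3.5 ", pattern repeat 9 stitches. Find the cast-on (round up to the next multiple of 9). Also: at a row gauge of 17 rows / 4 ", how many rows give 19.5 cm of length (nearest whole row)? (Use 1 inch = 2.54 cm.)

Cast on 63 stitches; work 33 rows.

Finished = 58 − 3 = 55 cm.
55 cm × 1/2.54 = 21.65 inches.
10/3.5 = 2.857 sts per in; 21.65 × 2.857 = 61.87 sts.
Next multiple of 9 → 63.
19.5 cm = 7.68 inches; × 4.25 = 32.63 → 33 rows.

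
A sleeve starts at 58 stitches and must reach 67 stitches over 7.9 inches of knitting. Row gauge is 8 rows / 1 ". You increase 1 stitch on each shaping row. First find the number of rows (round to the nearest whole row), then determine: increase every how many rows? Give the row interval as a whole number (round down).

Increase every 7th row.

Rows = 7.9 × 8 = 63.2 → 63 rows.
Stitches to add: 9 → 9 shaping rows (at 1 st each).
63 / 9 = 7.00 → every 7 rows.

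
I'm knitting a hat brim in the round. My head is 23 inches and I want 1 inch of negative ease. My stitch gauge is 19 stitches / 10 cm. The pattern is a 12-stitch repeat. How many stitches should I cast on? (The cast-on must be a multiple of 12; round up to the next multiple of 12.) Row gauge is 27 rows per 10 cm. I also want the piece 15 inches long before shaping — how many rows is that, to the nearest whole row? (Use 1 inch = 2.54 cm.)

Cast on 108 stitches; work 103 rows.

Finished = 23 − 1 = 22 inches.
22 inches × 2.54 = 55.88 cm.
19/10 = 1.9 sts per cm; 55.88 × 1.9 = 106.17 sts.
Next multiple of 12 → 108.
15 inches = 38.10 cm; × 2.7 = 102.87 → 103 rows.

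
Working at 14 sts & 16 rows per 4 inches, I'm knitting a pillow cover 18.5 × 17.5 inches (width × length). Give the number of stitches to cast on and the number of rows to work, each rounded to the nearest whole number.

Cast on 65 stitches and work 70 rows.

Stitch gauge = 14/4 = 3.5 sts/in; 18.5 × 3.5 = 64.75 → 65 sts.
Row gauge = 16/4 = 4 rows/in; 17.5 × 4 = 70.00 → 70 rows.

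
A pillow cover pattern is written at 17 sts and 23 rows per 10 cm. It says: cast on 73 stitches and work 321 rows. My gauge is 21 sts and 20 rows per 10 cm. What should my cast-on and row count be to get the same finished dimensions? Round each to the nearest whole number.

Cast on 90 stitches; work 279 rows.

Stitches: 73 × 21/17 = 90.18 → 90.
Rows: 321 × 20/23 = 279.13 → 279.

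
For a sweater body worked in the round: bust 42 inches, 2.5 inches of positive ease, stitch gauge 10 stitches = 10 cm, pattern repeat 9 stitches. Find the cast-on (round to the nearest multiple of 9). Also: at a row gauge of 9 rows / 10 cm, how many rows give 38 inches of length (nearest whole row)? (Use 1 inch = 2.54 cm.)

Finished = 42 + 2.5 = 44.5 inches.
44.5 inches × 2.54 = 113.03 cm.
10/10 = 1 sts per cm; 113.03 × 1 = 113.03 sts.
Nearest multiple of 9 → 117.
38 inches = 96.52 cm; × 0.9 = 86.87 → 87 rows.

Cast on 117 stitches; work 87 rows.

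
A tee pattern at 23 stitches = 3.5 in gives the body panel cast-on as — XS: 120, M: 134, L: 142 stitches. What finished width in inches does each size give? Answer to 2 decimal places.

23/3.5 = 6.571 sts per in.
XS: 120 / 6.571 = 18.261 → 18.26 in.
M: 134 / 6.571 = 20.391 → 20.39 in.
L: 142 / 6.571 = 21.609 → 21.61 in.

XS 18.26 inches; M 20.39 inches; L 21.61 inches.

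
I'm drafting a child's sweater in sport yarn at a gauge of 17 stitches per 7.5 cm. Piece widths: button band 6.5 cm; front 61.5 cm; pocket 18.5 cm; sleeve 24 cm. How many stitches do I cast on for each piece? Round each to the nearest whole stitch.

button band 15; front 139; pocket 42; sleeve 54.

Rate = 17/7.5 = 2.267 sts per cm.
button band: 6.5 × 2.267 = 14.73 → 15.
front: 61.5 × 2.267 = 139.40 → 139.
pocket: 18.5 × 2.267 = 41.93 → 42.
sleeve: 24 × 2.267 = 54.40 → 54.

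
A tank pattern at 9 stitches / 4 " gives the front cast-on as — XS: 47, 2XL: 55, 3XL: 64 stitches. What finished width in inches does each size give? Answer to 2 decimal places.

XS 20.89 inches; 2XL 24.44 inches; 3XL 28.44 inches.

9/4 = 2.25 sts per in.
XS: 47 / 2.25 = 20.889 → 20.89 in.
2XL: 55 / 2.25 = 24.444 → 24.44 in.
3XL: 64 / 2.25 = 28.444 → 28.44 in.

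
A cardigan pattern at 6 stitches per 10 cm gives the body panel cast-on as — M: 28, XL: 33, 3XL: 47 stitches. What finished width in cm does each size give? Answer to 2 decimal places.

6/10 = 0.6 sts per cm.
M: 28 / 0.6 = 46.667 → 46.67 cm.
XL: 33 / 0.6 = 55.000 → 55.00 cm.
3XL: 47 / 0.6 = 78.333 → 78.33 cm.

M 46.67 cm; XL 55.00 cm; 3XL 78.33 cm.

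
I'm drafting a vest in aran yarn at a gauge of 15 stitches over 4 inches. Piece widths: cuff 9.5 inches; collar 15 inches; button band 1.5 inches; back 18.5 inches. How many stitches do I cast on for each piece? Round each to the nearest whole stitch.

cuff 36; collar 56; button band 6; back 69.

Rate = 15/4 = 3.75 sts per in.
cuff: 9.5 × 3.75 = 35.62 → 36.
collar: 15 × 3.75 = 56.25 → 56.
button band: 1.5 × 3.75 = 5.62 → 6.
back: 18.5 × 3.75 = 69.38 → 69.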